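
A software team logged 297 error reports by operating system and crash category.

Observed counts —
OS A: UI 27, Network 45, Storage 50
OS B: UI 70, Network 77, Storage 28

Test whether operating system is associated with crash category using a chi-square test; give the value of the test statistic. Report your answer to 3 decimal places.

Row totals: 122, 175. Column totals: 97, 122, 78. Grand total N = 297.
Expected counts (row total × column total / N):
  OS A, UI: 122×97/297 = 39.8451
  OS A, Network: 122×122/297 = 50.1145
  OS A, Storage: 122×78/297 = 32.0404
  OS B, UI: 175×97/297 = 57.1549
  OS B, Network: 175×122/297 = 71.8855
  OS B, Storage: 175×78/297 = 45.9596
Contributions (O − E)²/E:
  (27 − 39.8451)²/39.8451 = 4.1410
  (45 − 50.1145)²/50.1145 = 0.5220
  (50 − 32.0404)²/32.0404 = 10.0669
  (70 − 57.1549)²/57.1549 = 2.8868
  (77 − 71.8855)²/71.8855 = 0.3639
  (28 − 45.9596)²/45.9596 = 7.0181
χ² = 4.1410 + 0.5220 + 10.0669 + 2.8868 + 0.3639 + 7.0181 = 24.999

24.999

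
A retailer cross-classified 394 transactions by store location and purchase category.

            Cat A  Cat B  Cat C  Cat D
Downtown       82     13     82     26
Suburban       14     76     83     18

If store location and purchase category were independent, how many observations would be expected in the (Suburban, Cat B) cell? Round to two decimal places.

43.14

Row total (Suburban) = 191; column total (Cat B) = 89; grand total N = 394.
Expected count = (row total × column total) / N = 191 × 89 / 394 = 43.14.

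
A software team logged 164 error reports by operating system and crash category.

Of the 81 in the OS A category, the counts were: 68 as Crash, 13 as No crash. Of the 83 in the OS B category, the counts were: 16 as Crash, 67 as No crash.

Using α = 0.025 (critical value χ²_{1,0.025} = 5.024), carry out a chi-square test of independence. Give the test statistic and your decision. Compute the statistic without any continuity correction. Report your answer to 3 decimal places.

68.626; reject H₀

Row totals: 81, 83. Column totals: 84, 80. Grand total N = 164.
Expected counts (row total × column total / N):
  OS A, Crash: 81×84/164 = 41.4878
  OS A, No crash: 81×80/164 = 39.5122
  OS B, Crash: 83×84/164 = 42.5122
  OS B, No crash: 83×80/164 = 40.4878
Contributions (O − E)²/E:
  (68 − 41.4878)²/41.4878 = 16.9423
  (13 − 39.5122)²/39.5122 = 17.7894
  (16 − 42.5122)²/42.5122 = 16.5340
  (67 − 40.4878)²/40.4878 = 17.3607
χ² = 16.9423 + 17.7894 + 16.5340 + 17.3607 = 68.626
df = (2−1)(2−1) = 1. Since 68.626 > 5.024, reject the null hypothesis of independence at α = 0.025.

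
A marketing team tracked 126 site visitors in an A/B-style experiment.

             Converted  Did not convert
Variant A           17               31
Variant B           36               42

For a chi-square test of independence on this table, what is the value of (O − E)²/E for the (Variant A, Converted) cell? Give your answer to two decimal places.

0.50

Row total (Variant A) = 48; column total (Converted) = 53; N = 126.
Expected count E = 48 × 53 / 126 = 20.190.
Contribution = (O − E)²/E = (17 − 20.190)² / 20.190 = 0.50.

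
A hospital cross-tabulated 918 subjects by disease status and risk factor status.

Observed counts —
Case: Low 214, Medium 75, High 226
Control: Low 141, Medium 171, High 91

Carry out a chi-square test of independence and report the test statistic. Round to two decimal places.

97.76

Row totals: 515, 403. Column totals: 355, 246, 317. Grand total N = 918.
Expected counts (row total × column total / N):
  Case, Low: 515×355/918 = 199.156
  Case, Medium: 515×246/918 = 138.007
  Case, High: 515×317/918 = 177.838
  Control, Low: 403×355/918 = 155.844
  Control, Medium: 403×246/918 = 107.993
  Control, High: 403×317/918 = 139.162
Contributions (O − E)²/E:
  (214 − 199.156)²/199.156 = 1.1064
  (75 − 138.007)²/138.007 = 28.7658
  (226 − 177.838)²/177.838 = 13.0432
  (141 − 155.844)²/155.844 = 1.4139
  (171 − 107.993)²/107.993 = 36.7605
  (91 − 139.162)²/139.162 = 16.6682
χ² = 1.1064 + 28.7658 + 13.0432 + 1.4139 + 36.7605 + 16.6682 = 97.76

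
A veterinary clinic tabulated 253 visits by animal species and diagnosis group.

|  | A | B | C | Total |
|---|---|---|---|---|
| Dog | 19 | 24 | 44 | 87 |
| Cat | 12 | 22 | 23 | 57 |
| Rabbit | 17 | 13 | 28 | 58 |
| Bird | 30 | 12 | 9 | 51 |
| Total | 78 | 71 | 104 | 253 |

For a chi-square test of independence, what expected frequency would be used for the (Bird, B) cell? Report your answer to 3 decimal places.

14.312

Row total (Bird) = 51; column total (B) = 71; grand total N = 253.
Expected count = (row total × column total) / N = 51 × 71 / 253 = 14.312.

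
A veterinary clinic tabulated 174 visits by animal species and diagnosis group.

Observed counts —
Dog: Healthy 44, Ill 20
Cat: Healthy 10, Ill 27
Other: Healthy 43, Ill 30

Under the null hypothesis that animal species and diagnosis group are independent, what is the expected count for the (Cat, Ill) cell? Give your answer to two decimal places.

16.37

Row total (Cat) = 37; column total (Ill) = 77; grand total N = 174.
Expected count = (row total × column total) / N = 37 × 77 / 174 = 16.37.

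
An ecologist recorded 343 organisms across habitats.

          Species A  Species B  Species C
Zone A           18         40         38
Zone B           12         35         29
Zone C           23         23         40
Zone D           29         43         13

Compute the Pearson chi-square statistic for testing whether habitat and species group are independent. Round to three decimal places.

27.278

Row totals: 96, 76, 86, 85. Column totals: 82, 141, 120. Grand total N = 343.
Expected counts (row total × column total / N):
  Zone A, Species A: 96×82/343 = 22.9504
  Zone A, Species B: 96×141/343 = 39.4636
  Zone A, Species C: 96×120/343 = 33.5860
  Zone B, Species A: 76×82/343 = 18.1691
  Zone B, Species B: 76×141/343 = 31.2420
  Zone B, Species C: 76×120/343 = 26.5889
  Zone C, Species A: 86×82/343 = 20.5598
  Zone C, Species B: 86×141/343 = 35.3528
  Zone C, Species C: 86×120/343 = 30.0875
  Zone D, Species A: 85×82/343 = 20.3207
  Zone D, Species B: 85×141/343 = 34.9417
  Zone D, Species C: 85×120/343 = 29.7376
Contributions (O − E)²/E:
  (18 − 22.9504)²/22.9504 = 1.0678
  (40 − 39.4636)²/39.4636 = 0.0073
  (38 − 33.5860)²/33.5860 = 0.5801
  (12 − 18.1691)²/18.1691 = 2.0946
  (35 − 31.2420)²/31.2420 = 0.4520
  (29 − 26.5889)²/26.5889 = 0.2186
  (23 − 20.5598)²/20.5598 = 0.2896
  (23 − 35.3528)²/35.3528 = 4.3163
  (40 − 30.0875)²/30.0875 = 3.2657
  (29 − 20.3207)²/20.3207 = 3.7071
  (43 − 34.9417)²/34.9417 = 1.8584
  (13 − 29.7376)²/29.7376 = 9.4206
χ² = 1.0678 + 0.0073 + 0.5801 + 2.0946 + 0.4520 + 0.2186 + 0.2896 + 4.3163 + 3.2657 + 3.7071 + 1.8584 + 9.4206 = 27.278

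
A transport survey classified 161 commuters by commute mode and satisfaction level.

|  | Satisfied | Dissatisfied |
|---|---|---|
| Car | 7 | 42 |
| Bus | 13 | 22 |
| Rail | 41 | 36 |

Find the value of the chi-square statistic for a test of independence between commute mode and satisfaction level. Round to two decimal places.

Row totals: 49, 35, 77. Column totals: 61, 100. Grand total N = 161.
Expected counts (row total × column total / N):
  Car, Satisfied: 49×61/161 = 18.565
  Car, Dissatisfied: 49×100/161 = 30.435
  Bus, Satisfied: 35×61/161 = 13.261
  Bus, Dissatisfied: 35×100/161 = 21.739
  Rail, Satisfied: 77×61/161 = 29.174
  Rail, Dissatisfied: 77×100/161 = 47.826
Contributions (O − E)²/E:
  (7 − 18.565)²/18.565 = 7.2044
  (42 − 30.435)²/30.435 = 4.3946
  (13 − 13.261)²/13.261 = 0.0051
  (22 − 21.739)²/21.739 = 0.0031
  (41 − 29.174)²/29.174 = 4.7938
  (36 − 47.826)²/47.826 = 2.9242
χ² = 7.2044 + 4.3946 + 0.0051 + 0.0031 + 4.7938 + 2.9242 = 19.33

19.33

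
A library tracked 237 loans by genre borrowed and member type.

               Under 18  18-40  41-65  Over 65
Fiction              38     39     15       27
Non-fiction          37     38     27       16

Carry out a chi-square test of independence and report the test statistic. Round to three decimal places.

6.265

Row totals: 119, 118. Column totals: 75, 77, 42, 43. Grand total N = 237.
Expected counts (row total × column total / N):
  Fiction, Under 18: 119×75/237 = 37.6582
  Fiction, 18-40: 119×77/237 = 38.6624
  Fiction, 41-65: 119×42/237 = 21.0886
  Fiction, Over 65: 119×43/237 = 21.5907
  Non-fiction, Under 18: 118×75/237 = 37.3418
  Non-fiction, 18-40: 118×77/237 = 38.3376
  Non-fiction, 41-65: 118×42/237 = 20.9114
  Non-fiction, Over 65: 118×43/237 = 21.4093
Contributions (O − E)²/E:
  (38 − 37.6582)²/37.6582 = 0.0031
  (39 − 38.6624)²/38.6624 = 0.0029
  (15 − 21.0886)²/21.0886 = 1.7579
  (27 − 21.5907)²/21.5907 = 1.3552
  (37 − 37.3418)²/37.3418 = 0.0031
  (38 − 38.3376)²/38.3376 = 0.0030
  (27 − 20.9114)²/20.9114 = 1.7728
  (16 − 21.4093)²/21.4093 = 1.3667
χ² = 0.0031 + 0.0029 + 1.7579 + 1.3552 + 0.0031 + 0.0030 + 1.7728 + 1.3667 = 6.265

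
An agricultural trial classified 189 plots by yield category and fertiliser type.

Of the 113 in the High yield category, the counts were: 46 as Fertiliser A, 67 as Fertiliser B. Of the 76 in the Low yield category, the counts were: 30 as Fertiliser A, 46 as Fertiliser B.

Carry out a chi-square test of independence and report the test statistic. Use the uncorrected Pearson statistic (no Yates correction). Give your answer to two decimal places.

Row totals: 113, 76. Column totals: 76, 113. Grand total N = 189.
Expected counts (row total × column total / N):
  High yield, Fertiliser A: 113×76/189 = 45.439
  High yield, Fertiliser B: 113×113/189 = 67.561
  Low yield, Fertiliser A: 76×76/189 = 30.561
  Low yield, Fertiliser B: 76×113/189 = 45.439
Contributions (O − E)²/E:
  (46 − 45.439)²/45.439 = 0.0069
  (67 − 67.561)²/67.561 = 0.0047
  (30 − 30.561)²/30.561 = 0.0103
  (46 − 45.439)²/45.439 = 0.0069
χ² = 0.0069 + 0.0047 + 0.0103 + 0.0069 = 0.03

0.03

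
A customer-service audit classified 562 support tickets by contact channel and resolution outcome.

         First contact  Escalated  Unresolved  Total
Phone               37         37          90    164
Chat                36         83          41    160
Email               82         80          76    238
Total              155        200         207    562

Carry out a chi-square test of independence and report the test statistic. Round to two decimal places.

Grand total N = 562.
Expected counts (row total × column total / N):
  Phone, First contact: 164×155/562 = 45.231
  Phone, Escalated: 164×200/562 = 58.363
  Phone, Unresolved: 164×207/562 = 60.406
  Chat, First contact: 160×155/562 = 44.128
  Chat, Escalated: 160×200/562 = 56.940
  Chat, Unresolved: 160×207/562 = 58.932
  Email, First contact: 238×155/562 = 65.641
  Email, Escalated: 238×200/562 = 84.698
  Email, Unresolved: 238×207/562 = 87.662
Contributions (O − E)²/E:
  (37 − 45.231)²/45.231 = 1.4979
  (37 − 58.363)²/58.363 = 7.8196
  (90 − 60.406)²/60.406 = 14.4986
  (36 − 44.128)²/44.128 = 1.4971
  (83 − 56.940)²/56.940 = 11.9270
  (41 − 58.932)²/58.932 = 5.4564
  (82 − 65.641)²/65.641 = 4.0770
  (80 − 84.698)²/84.698 = 0.2606
  (76 − 87.662)²/87.662 = 1.5514
χ² = 1.4979 + 7.8196 + 14.4986 + 1.4971 + 11.9270 + 5.4564 + 4.0770 + 0.2606 + 1.5514 = 48.59

48.59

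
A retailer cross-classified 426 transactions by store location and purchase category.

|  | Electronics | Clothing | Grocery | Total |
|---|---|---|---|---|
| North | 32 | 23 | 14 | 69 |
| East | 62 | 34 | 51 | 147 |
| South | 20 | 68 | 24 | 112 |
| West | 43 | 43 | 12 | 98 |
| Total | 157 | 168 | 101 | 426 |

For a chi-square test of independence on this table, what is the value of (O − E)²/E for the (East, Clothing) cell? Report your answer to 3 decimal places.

Row total (East) = 147; column total (Clothing) = 168; N = 426.
Expected count E = 147 × 168 / 426 = 57.9718.
Contribution = (O − E)²/E = (34 − 57.9718)² / 57.9718 = 9.913.

9.913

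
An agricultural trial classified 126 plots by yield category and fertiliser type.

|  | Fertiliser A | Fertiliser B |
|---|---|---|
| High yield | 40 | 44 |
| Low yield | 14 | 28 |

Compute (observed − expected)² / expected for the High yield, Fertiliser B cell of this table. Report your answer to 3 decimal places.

Row total (High yield) = 84; column total (Fertiliser B) = 72; N = 126.
Expected count E = 84 × 72 / 126 = 48.0000.
Contribution = (O − E)²/E = (44 − 48.0000)² / 48.0000 = 0.333.

0.333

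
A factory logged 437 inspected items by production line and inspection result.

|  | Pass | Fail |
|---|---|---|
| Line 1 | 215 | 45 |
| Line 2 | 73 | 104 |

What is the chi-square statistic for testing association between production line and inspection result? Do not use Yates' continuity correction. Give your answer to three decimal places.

80.517

Row totals: 260, 177. Column totals: 288, 149. Grand total N = 437.
Expected counts (row total × column total / N):
  Line 1, Pass: 260×288/437 = 171.3501
  Line 1, Fail: 260×149/437 = 88.6499
  Line 2, Pass: 177×288/437 = 116.6499
  Line 2, Fail: 177×149/437 = 60.3501
Contributions (O − E)²/E:
  (215 − 171.3501)²/171.3501 = 11.1194
  (45 − 88.6499)²/88.6499 = 21.4926
  (73 − 116.6499)²/116.6499 = 16.3336
  (104 − 60.3501)²/60.3501 = 31.5710
χ² = 11.1194 + 21.4926 + 16.3336 + 31.5710 = 80.517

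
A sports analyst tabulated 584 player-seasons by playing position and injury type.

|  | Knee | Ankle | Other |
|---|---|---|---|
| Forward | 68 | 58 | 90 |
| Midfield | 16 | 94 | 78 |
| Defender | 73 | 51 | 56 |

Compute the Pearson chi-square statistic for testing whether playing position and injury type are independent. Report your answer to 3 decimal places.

Row totals: 216, 188, 180. Column totals: 157, 203, 224. Grand total N = 584.
Expected counts (row total × column total / N):
  Forward, Knee: 216×157/584 = 58.0685
  Forward, Ankle: 216×203/584 = 75.0822
  Forward, Other: 216×224/584 = 82.8493
  Midfield, Knee: 188×157/584 = 50.5411
  Midfield, Ankle: 188×203/584 = 65.3493
  Midfield, Other: 188×224/584 = 72.1096
  Defender, Knee: 180×157/584 = 48.3904
  Defender, Ankle: 180×203/584 = 62.5685
  Defender, Other: 180×224/584 = 69.0411
Contributions (O − E)²/E:
  (68 − 58.0685)²/58.0685 = 1.6986
  (58 − 75.0822)²/75.0822 = 3.8864
  (90 − 82.8493)²/82.8493 = 0.6172
  (16 − 50.5411)²/50.5411 = 23.6063
  (94 − 65.3493)²/65.3493 = 12.5612
  (78 − 72.1096)²/72.1096 = 0.4812
  (73 − 48.3904)²/48.3904 = 12.5155
  (51 − 62.5685)²/62.5685 = 2.1389
  (56 − 69.0411)²/69.0411 = 2.4633
χ² = 1.6986 + 3.8864 + 0.6172 + 23.6063 + 12.5612 + 0.4812 + 12.5155 + 2.1389 + 2.4633 = 59.969

59.969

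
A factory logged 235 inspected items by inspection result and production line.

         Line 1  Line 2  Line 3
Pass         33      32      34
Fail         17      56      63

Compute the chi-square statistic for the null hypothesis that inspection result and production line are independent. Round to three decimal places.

14.879

Row totals: 99, 136. Column totals: 50, 88, 97. Grand total N = 235.
Expected counts (row total × column total / N):
  Pass, Line 1: 99×50/235 = 21.0638
  Pass, Line 2: 99×88/235 = 37.0723
  Pass, Line 3: 99×97/235 = 40.8638
  Fail, Line 1: 136×50/235 = 28.9362
  Fail, Line 2: 136×88/235 = 50.9277
  Fail, Line 3: 136×97/235 = 56.1362
Contributions (O − E)²/E:
  (33 − 21.0638)²/21.0638 = 6.7639
  (32 − 37.0723)²/37.0723 = 0.6940
  (34 − 40.8638)²/40.8638 = 1.1529
  (17 − 28.9362)²/28.9362 = 4.9237
  (56 − 50.9277)²/50.9277 = 0.5052
  (63 − 56.1362)²/56.1362 = 0.8392
χ² = 6.7639 + 0.6940 + 1.1529 + 4.9237 + 0.5052 + 0.8392 = 14.879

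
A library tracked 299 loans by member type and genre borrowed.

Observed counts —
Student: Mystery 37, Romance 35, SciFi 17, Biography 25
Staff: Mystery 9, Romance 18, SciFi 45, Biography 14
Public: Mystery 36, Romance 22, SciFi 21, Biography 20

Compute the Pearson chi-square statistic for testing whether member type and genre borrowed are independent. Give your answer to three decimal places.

Row totals: 114, 86, 99. Column totals: 82, 75, 83, 59. Grand total N = 299.
Expected counts (row total × column total / N):
  Student, Mystery: 114×82/299 = 31.26421
  Student, Romance: 114×75/299 = 28.59532
  Student, SciFi: 114×83/299 = 31.64548
  Student, Biography: 114×59/299 = 22.49498
  Staff, Mystery: 86×82/299 = 23.58528
  Staff, Romance: 86×75/299 = 21.57191
  Staff, SciFi: 86×83/299 = 23.87291
  Staff, Biography: 86×59/299 = 16.96990
  Public, Mystery: 99×82/299 = 27.15050
  Public, Romance: 99×75/299 = 24.83278
  Public, SciFi: 99×83/299 = 27.48161
  Public, Biography: 99×59/299 = 19.53512
Contributions (O − E)²/E:
  (37 − 31.26421)²/31.26421 = 1.0523
  (35 − 28.59532)²/28.59532 = 1.4345
  (17 − 31.64548)²/31.64548 = 6.7779
  (25 − 22.49498)²/22.49498 = 0.2790
  (9 − 23.58528)²/23.58528 = 9.0196
  (18 − 21.57191)²/21.57191 = 0.5914
  (45 − 23.87291)²/23.87291 = 18.6971
  (14 − 16.96990)²/16.96990 = 0.5198
  (36 − 27.15050)²/27.15050 = 2.8844
  (22 − 24.83278)²/24.83278 = 0.3231
  (21 − 27.48161)²/27.48161 = 1.5287
  (20 − 19.53512)²/19.53512 = 0.0111
χ² = 1.0523 + 1.4345 + 6.7779 + 0.2790 + 9.0196 + 0.5914 + 18.6971 + 0.5198 + 2.8844 + 0.3231 + 1.5287 + 0.0111 = 43.119

43.119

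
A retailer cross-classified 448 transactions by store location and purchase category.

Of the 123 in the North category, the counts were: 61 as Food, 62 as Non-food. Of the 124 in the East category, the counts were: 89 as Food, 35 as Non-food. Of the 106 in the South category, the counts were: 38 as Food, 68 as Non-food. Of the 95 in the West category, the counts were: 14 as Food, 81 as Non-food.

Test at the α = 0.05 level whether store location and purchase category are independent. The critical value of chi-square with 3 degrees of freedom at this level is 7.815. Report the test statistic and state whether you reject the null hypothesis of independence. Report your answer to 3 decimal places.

75.676; reject H₀

Row totals: 123, 124, 106, 95. Column totals: 202, 246. Grand total N = 448.
Expected counts (row total × column total / N):
  North, Food: 123×202/448 = 55.4598
  North, Non-food: 123×246/448 = 67.5402
  East, Food: 124×202/448 = 55.9107
  East, Non-food: 124×246/448 = 68.0893
  South, Food: 106×202/448 = 47.7946
  South, Non-food: 106×246/448 = 58.2054
  West, Food: 95×202/448 = 42.8348
  West, Non-food: 95×246/448 = 52.1652
Contributions (O − E)²/E:
  (61 − 55.4598)²/55.4598 = 0.5534
  (62 − 67.5402)²/67.5402 = 0.4545
  (89 − 55.9107)²/55.9107 = 19.5830
  (35 − 68.0893)²/68.0893 = 16.0804
  (38 − 47.7946)²/47.7946 = 2.0072
  (68 − 58.2054)²/58.2054 = 1.6482
  (14 − 42.8348)²/42.8348 = 19.4105
  (81 − 52.1652)²/52.1652 = 15.9387
χ² = 0.5534 + 0.4545 + 19.5830 + 16.0804 + 2.0072 + 1.6482 + 19.4105 + 15.9387 = 75.676
df = (4−1)(2−1) = 3. Since 75.676 > 7.815, reject the null hypothesis of independence at α = 0.05.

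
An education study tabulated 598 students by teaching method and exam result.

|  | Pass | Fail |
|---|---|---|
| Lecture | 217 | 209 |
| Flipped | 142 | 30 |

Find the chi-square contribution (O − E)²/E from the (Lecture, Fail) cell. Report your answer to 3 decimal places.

Row total (Lecture) = 426; column total (Fail) = 239; N = 598.
Expected count E = 426 × 239 / 598 = 170.2575.
Contribution = (O − E)²/E = (209 − 170.2575)² / 170.2575 = 8.816.

8.816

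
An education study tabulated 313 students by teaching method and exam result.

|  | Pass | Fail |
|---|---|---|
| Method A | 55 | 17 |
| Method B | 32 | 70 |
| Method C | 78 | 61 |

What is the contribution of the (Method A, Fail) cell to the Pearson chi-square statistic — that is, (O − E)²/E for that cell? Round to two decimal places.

Row total (Method A) = 72; column total (Fail) = 148; N = 313.
Expected count E = 72 × 148 / 313 = 34.045.
Contribution = (O − E)²/E = (17 − 34.045)² / 34.045 = 8.53.

8.53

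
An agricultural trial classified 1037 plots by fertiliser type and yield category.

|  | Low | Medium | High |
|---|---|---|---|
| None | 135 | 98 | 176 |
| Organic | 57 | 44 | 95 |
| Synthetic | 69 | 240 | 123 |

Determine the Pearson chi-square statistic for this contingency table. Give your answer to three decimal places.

Row totals: 409, 196, 432. Column totals: 261, 382, 394. Grand total N = 1037.
Expected counts (row total × column total / N):
  None, Low: 409×261/1037 = 102.9402
  None, Medium: 409×382/1037 = 150.6635
  None, High: 409×394/1037 = 155.3963
  Organic, Low: 196×261/1037 = 49.3308
  Organic, Medium: 196×382/1037 = 72.2006
  Organic, High: 196×394/1037 = 74.4687
  Synthetic, Low: 432×261/1037 = 108.7290
  Synthetic, Medium: 432×382/1037 = 159.1360
  Synthetic, High: 432×394/1037 = 164.1350
Contributions (O − E)²/E:
  (135 − 102.9402)²/102.9402 = 9.9847
  (98 − 150.6635)²/150.6635 = 18.4082
  (176 − 155.3963)²/155.3963 = 2.7318
  (57 − 49.3308)²/49.3308 = 1.1923
  (44 − 72.2006)²/72.2006 = 11.0148
  (95 − 74.4687)²/74.4687 = 5.6606
  (69 − 108.7290)²/108.7290 = 14.5168
  (240 − 159.1360)²/159.1360 = 41.0906
  (123 − 164.1350)²/164.1350 = 10.3091
χ² = 9.9847 + 18.4082 + 2.7318 + 1.1923 + 11.0148 + 5.6606 + 14.5168 + 41.0906 + 10.3091 = 114.909

114.909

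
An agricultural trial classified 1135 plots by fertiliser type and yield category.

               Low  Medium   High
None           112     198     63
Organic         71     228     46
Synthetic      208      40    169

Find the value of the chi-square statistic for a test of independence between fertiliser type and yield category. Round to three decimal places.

Row totals: 373, 345, 417. Column totals: 391, 466, 278. Grand total N = 1135.
Expected counts (row total × column total / N):
  None, Low: 373×391/1135 = 128.49604
  None, Medium: 373×466/1135 = 153.14361
  None, High: 373×278/1135 = 91.36035
  Organic, Low: 345×391/1135 = 118.85022
  Organic, Medium: 345×466/1135 = 141.64758
  Organic, High: 345×278/1135 = 84.50220
  Synthetic, Low: 417×391/1135 = 143.65374
  Synthetic, Medium: 417×466/1135 = 171.20881
  Synthetic, High: 417×278/1135 = 102.13744
Contributions (O − E)²/E:
  (112 − 128.49604)²/128.49604 = 2.1177
  (198 − 153.14361)²/153.14361 = 13.1386
  (63 − 91.36035)²/91.36035 = 8.8037
  (71 − 118.85022)²/118.85022 = 19.2650
  (228 − 141.64758)²/141.64758 = 52.6429
  (46 − 84.50220)²/84.50220 = 17.5430
  (208 − 143.65374)²/143.65374 = 28.8224
  (40 − 171.20881)²/171.20881 = 100.5541
  (169 − 102.13744)²/102.13744 = 43.7705
χ² = 2.1177 + 13.1386 + 8.8037 + 19.2650 + 52.6429 + 17.5430 + 28.8224 + 100.5541 + 43.7705 = 286.658

286.658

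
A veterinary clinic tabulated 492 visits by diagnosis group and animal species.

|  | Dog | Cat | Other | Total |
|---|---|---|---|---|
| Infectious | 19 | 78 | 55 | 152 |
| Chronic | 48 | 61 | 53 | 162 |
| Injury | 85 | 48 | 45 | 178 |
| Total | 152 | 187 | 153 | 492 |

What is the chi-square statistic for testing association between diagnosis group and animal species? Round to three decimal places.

49.241

Grand total N = 492.
Expected counts (row total × column total / N):
  Infectious, Dog: 152×152/492 = 46.9593
  Infectious, Cat: 152×187/492 = 57.7724
  Infectious, Other: 152×153/492 = 47.2683
  Chronic, Dog: 162×152/492 = 50.0488
  Chronic, Cat: 162×187/492 = 61.5732
  Chronic, Other: 162×153/492 = 50.3780
  Injury, Dog: 178×152/492 = 54.9919
  Injury, Cat: 178×187/492 = 67.6545
  Injury, Other: 178×153/492 = 55.3537
Contributions (O − E)²/E:
  (19 − 46.9593)²/46.9593 = 16.6468
  (78 − 57.7724)²/57.7724 = 7.0822
  (55 − 47.2683)²/47.2683 = 1.2647
  (48 − 50.0488)²/50.0488 = 0.0839
  (61 − 61.5732)²/61.5732 = 0.0053
  (53 − 50.3780)²/50.3780 = 0.1365
  (85 − 54.9919)²/54.9919 = 16.3749
  (48 − 67.6545)²/67.6545 = 5.7099
  (45 − 55.3537)²/55.3537 = 1.9366
χ² = 16.6468 + 7.0822 + 1.2647 + 0.0839 + 0.0053 + 0.1365 + 16.3749 + 5.7099 + 1.9366 = 49.241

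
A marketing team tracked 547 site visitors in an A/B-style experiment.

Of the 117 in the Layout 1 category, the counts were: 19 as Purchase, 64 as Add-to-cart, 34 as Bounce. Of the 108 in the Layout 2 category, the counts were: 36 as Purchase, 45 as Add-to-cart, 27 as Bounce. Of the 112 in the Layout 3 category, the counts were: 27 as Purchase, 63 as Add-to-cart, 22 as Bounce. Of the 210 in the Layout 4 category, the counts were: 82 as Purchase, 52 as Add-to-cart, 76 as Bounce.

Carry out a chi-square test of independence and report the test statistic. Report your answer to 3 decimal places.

Row totals: 117, 108, 112, 210. Column totals: 164, 224, 159. Grand total N = 547.
Expected counts (row total × column total / N):
  Layout 1, Purchase: 117×164/547 = 35.0786
  Layout 1, Add-to-cart: 117×224/547 = 47.9122
  Layout 1, Bounce: 117×159/547 = 34.0091
  Layout 2, Purchase: 108×164/547 = 32.3803
  Layout 2, Add-to-cart: 108×224/547 = 44.2267
  Layout 2, Bounce: 108×159/547 = 31.3931
  Layout 3, Purchase: 112×164/547 = 33.5795
  Layout 3, Add-to-cart: 112×224/547 = 45.8647
  Layout 3, Bounce: 112×159/547 = 32.5558
  Layout 4, Purchase: 210×164/547 = 62.9616
  Layout 4, Add-to-cart: 210×224/547 = 85.9963
  Layout 4, Bounce: 210×159/547 = 61.0420
Contributions (O − E)²/E:
  (19 − 35.0786)²/35.0786 = 7.3698
  (64 − 47.9122)²/47.9122 = 5.4019
  (34 − 34.0091)²/34.0091 = 0.0000
  (36 − 32.3803)²/32.3803 = 0.4046
  (45 − 44.2267)²/44.2267 = 0.0135
  (27 − 31.3931)²/31.3931 = 0.6148
  (27 − 33.5795)²/33.5795 = 1.2892
  (63 − 45.8647)²/45.8647 = 6.4018
  (22 − 32.5558)²/32.5558 = 3.4226
  (82 − 62.9616)²/62.9616 = 5.7569
  (52 − 85.9963)²/85.9963 = 13.4395
  (76 − 61.0420)²/61.0420 = 3.6654
χ² = 7.3698 + 5.4019 + 0.0000 + 0.4046 + 0.0135 + 0.6148 + 1.2892 + 6.4018 + 3.4226 + 5.7569 + 13.4395 + 3.6654 = 47.780

47.780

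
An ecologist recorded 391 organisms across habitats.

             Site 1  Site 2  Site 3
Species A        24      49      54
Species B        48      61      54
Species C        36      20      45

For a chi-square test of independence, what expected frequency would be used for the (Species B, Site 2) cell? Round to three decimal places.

Row total (Species B) = 163; column total (Site 2) = 130; grand total N = 391.
Expected count = (row total × column total) / N = 163 × 130 / 391 = 54.194.

54.194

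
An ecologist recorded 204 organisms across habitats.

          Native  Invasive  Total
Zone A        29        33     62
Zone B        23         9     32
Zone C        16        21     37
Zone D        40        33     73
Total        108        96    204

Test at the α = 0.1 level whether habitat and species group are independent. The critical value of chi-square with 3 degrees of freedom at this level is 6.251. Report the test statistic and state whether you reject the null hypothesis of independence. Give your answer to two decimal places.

Grand total N = 204.
Expected counts (row total × column total / N):
  Zone A, Native: 62×108/204 = 32.824
  Zone A, Invasive: 62×96/204 = 29.176
  Zone B, Native: 32×108/204 = 16.941
  Zone B, Invasive: 32×96/204 = 15.059
  Zone C, Native: 37×108/204 = 19.588
  Zone C, Invasive: 37×96/204 = 17.412
  Zone D, Native: 73×108/204 = 38.647
  Zone D, Invasive: 73×96/204 = 34.353
Contributions (O − E)²/E:
  (29 − 32.824)²/32.824 = 0.4455
  (33 − 29.176)²/29.176 = 0.5012
  (23 − 16.941)²/16.941 = 2.1670
  (9 − 15.059)²/15.059 = 2.4378
  (16 − 19.588)²/19.588 = 0.6572
  (21 − 17.412)²/17.412 = 0.7394
  (40 − 38.647)²/38.647 = 0.0474
  (33 − 34.353)²/34.353 = 0.0533
χ² = 0.4455 + 0.5012 + 2.1670 + 2.4378 + 0.6572 + 0.7394 + 0.0474 + 0.0533 = 7.05
df = (4−1)(2−1) = 3. Since 7.05 > 6.251, reject the null hypothesis of independence at α = 0.1.

7.05; reject H₀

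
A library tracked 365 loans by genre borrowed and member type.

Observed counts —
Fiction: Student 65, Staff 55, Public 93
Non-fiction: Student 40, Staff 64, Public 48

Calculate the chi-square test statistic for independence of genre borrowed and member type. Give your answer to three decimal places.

11.111

Row totals: 213, 152. Column totals: 105, 119, 141. Grand total N = 365.
Expected counts (row total × column total / N):
  Fiction, Student: 213×105/365 = 61.2740
  Fiction, Staff: 213×119/365 = 69.4438
  Fiction, Public: 213×141/365 = 82.2822
  Non-fiction, Student: 152×105/365 = 43.7260
  Non-fiction, Staff: 152×119/365 = 49.5562
  Non-fiction, Public: 152×141/365 = 58.7178
Contributions (O − E)²/E:
  (65 − 61.2740)²/61.2740 = 0.2266
  (55 − 69.4438)²/69.4438 = 3.0042
  (93 − 82.2822)²/82.2822 = 1.3961
  (40 − 43.7260)²/43.7260 = 0.3175
  (64 − 49.5562)²/49.5562 = 4.2098
  (48 − 58.7178)²/58.7178 = 1.9563
χ² = 0.2266 + 3.0042 + 1.3961 + 0.3175 + 4.2098 + 1.9563 = 11.111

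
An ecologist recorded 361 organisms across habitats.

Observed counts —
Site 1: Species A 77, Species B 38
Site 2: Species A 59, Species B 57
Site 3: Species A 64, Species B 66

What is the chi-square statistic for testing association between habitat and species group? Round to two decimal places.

9.19

Row totals: 115, 116, 130. Column totals: 200, 161. Grand total N = 361.
Expected counts (row total × column total / N):
  Site 1, Species A: 115×200/361 = 63.712
  Site 1, Species B: 115×161/361 = 51.288
  Site 2, Species A: 116×200/361 = 64.266
  Site 2, Species B: 116×161/361 = 51.734
  Site 3, Species A: 130×200/361 = 72.022
  Site 3, Species B: 130×161/361 = 57.978
Contributions (O − E)²/E:
  (77 − 63.712)²/63.712 = 2.7714
  (38 − 51.288)²/51.288 = 3.4427
  (59 − 64.266)²/64.266 = 0.4315
  (57 − 51.734)²/51.734 = 0.5360
  (64 − 72.022)²/72.022 = 0.8935
  (66 − 57.978)²/57.978 = 1.1099
χ² = 2.7714 + 3.4427 + 0.4315 + 0.5360 + 0.8935 + 1.1099 = 9.19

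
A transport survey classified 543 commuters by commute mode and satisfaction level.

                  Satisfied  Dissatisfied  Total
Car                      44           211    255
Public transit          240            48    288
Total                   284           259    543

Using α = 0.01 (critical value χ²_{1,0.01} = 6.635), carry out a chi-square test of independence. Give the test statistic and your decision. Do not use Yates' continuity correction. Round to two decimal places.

236.72; reject H₀

Grand total N = 543.
Expected counts (row total × column total / N):
  Car, Satisfied: 255×284/543 = 133.370
  Car, Dissatisfied: 255×259/543 = 121.630
  Public transit, Satisfied: 288×284/543 = 150.630
  Public transit, Dissatisfied: 288×259/543 = 137.370
Contributions (O − E)²/E:
  (44 − 133.370)²/133.370 = 59.8860
  (211 − 121.630)²/121.630 = 65.6663
  (240 − 150.630)²/150.630 = 53.0239
  (48 − 137.370)²/137.370 = 58.1422
χ² = 59.8860 + 65.6663 + 53.0239 + 58.1422 = 236.72
df = (2−1)(2−1) = 1. Since 236.72 > 6.635, reject the null hypothesis of independence at α = 0.01.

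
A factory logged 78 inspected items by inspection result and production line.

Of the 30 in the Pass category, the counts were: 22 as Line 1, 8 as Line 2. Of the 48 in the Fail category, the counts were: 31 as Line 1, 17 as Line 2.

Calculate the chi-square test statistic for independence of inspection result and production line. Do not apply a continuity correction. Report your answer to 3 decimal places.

Row totals: 30, 48. Column totals: 53, 25. Grand total N = 78.
Expected counts (row total × column total / N):
  Pass, Line 1: 30×53/78 = 20.3846
  Pass, Line 2: 30×25/78 = 9.6154
  Fail, Line 1: 48×53/78 = 32.6154
  Fail, Line 2: 48×25/78 = 15.3846
Contributions (O − E)²/E:
  (22 − 20.3846)²/20.3846 = 0.1280
  (8 − 9.6154)²/9.6154 = 0.2714
  (31 − 32.6154)²/32.6154 = 0.0800
  (17 − 15.3846)²/15.3846 = 0.1696
χ² = 0.1280 + 0.2714 + 0.0800 + 0.1696 = 0.649

0.649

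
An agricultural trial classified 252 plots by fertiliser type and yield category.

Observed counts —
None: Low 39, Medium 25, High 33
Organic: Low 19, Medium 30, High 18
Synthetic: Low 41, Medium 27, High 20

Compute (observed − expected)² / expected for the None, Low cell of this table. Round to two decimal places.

Row total (None) = 97; column total (Low) = 99; N = 252.
Expected count E = 97 × 99 / 252 = 38.107.
Contribution = (O − E)²/E = (39 − 38.107)² / 38.107 = 0.02.

0.02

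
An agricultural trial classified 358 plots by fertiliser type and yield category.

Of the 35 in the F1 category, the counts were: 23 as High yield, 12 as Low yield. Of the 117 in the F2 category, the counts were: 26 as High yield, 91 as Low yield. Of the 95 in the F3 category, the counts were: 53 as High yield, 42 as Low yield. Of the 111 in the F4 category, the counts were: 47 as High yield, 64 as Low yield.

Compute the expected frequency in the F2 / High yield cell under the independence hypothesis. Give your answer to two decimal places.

Row total (F2) = 117; column total (High yield) = 149; grand total N = 358.
Expected count = (row total × column total) / N = 117 × 149 / 358 = 48.70.

48.70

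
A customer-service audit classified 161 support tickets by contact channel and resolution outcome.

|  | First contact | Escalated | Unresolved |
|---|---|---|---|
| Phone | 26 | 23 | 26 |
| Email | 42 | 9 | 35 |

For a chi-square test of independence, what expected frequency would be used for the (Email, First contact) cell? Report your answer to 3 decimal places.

Row total (Email) = 86; column total (First contact) = 68; grand total N = 161.
Expected count = (row total × column total) / N = 86 × 68 / 161 = 36.323.

36.323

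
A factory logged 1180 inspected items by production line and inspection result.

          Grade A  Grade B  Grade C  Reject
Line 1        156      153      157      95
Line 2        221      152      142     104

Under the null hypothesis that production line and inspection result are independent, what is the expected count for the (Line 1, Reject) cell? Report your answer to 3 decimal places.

Row total (Line 1) = 561; column total (Reject) = 199; grand total N = 1180.
Expected count = (row total × column total) / N = 561 × 199 / 1180 = 94.609.

94.609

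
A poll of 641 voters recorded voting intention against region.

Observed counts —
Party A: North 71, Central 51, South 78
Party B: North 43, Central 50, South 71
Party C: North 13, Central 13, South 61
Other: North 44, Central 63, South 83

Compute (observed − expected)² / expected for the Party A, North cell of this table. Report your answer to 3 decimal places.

Row total (Party A) = 200; column total (North) = 171; N = 641.
Expected count E = 200 × 171 / 641 = 53.3541.
Contribution = (O − E)²/E = (71 − 53.3541)² / 53.3541 = 5.836.

5.836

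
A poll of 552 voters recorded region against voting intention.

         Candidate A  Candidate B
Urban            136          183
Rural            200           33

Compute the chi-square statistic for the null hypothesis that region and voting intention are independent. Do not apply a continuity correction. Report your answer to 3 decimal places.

Row totals: 319, 233. Column totals: 336, 216. Grand total N = 552.
Expected counts (row total × column total / N):
  Urban, Candidate A: 319×336/552 = 194.1739
  Urban, Candidate B: 319×216/552 = 124.8261
  Rural, Candidate A: 233×336/552 = 141.8261
  Rural, Candidate B: 233×216/552 = 91.1739
Contributions (O − E)²/E:
  (136 − 194.1739)²/194.1739 = 17.4287
  (183 − 124.8261)²/124.8261 = 27.1113
  (200 − 141.8261)²/141.8261 = 23.8616
  (33 − 91.1739)²/91.1739 = 37.1181
χ² = 17.4287 + 27.1113 + 23.8616 + 37.1181 = 105.520

105.520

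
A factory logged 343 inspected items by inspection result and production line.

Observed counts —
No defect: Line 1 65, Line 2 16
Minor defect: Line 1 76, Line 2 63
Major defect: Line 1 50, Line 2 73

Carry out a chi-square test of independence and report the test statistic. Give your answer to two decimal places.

31.13

Row totals: 81, 139, 123. Column totals: 191, 152. Grand total N = 343.
Expected counts (row total × column total / N):
  No defect, Line 1: 81×191/343 = 45.105
  No defect, Line 2: 81×152/343 = 35.895
  Minor defect, Line 1: 139×191/343 = 77.402
  Minor defect, Line 2: 139×152/343 = 61.598
  Major defect, Line 1: 123×191/343 = 68.493
  Major defect, Line 2: 123×152/343 = 54.507
Contributions (O − E)²/E:
  (65 − 45.105)²/45.105 = 8.7753
  (16 − 35.895)²/35.895 = 11.0269
  (76 − 77.402)²/77.402 = 0.0254
  (63 − 61.598)²/61.598 = 0.0319
  (50 − 68.493)²/68.493 = 4.9931
  (73 − 54.507)²/54.507 = 6.2743
χ² = 8.7753 + 11.0269 + 0.0254 + 0.0319 + 4.9931 + 6.2743 = 31.13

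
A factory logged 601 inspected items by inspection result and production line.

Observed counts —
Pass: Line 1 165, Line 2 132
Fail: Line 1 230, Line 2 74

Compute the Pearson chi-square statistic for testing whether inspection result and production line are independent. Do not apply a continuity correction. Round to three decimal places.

Row totals: 297, 304. Column totals: 395, 206. Grand total N = 601.
Expected counts (row total × column total / N):
  Pass, Line 1: 297×395/601 = 195.19967
  Pass, Line 2: 297×206/601 = 101.80033
  Fail, Line 1: 304×395/601 = 199.80033
  Fail, Line 2: 304×206/601 = 104.19967
Contributions (O − E)²/E:
  (165 − 195.19967)²/195.19967 = 4.6722
  (132 − 101.80033)²/101.80033 = 8.9589
  (230 − 199.80033)²/199.80033 = 4.5647
  (74 − 104.19967)²/104.19967 = 8.7526
χ² = 4.6722 + 8.9589 + 4.5647 + 8.7526 = 26.948

26.948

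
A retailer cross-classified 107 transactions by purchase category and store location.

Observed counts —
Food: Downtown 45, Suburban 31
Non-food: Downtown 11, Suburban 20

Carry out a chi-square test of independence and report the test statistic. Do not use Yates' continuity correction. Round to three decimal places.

Row totals: 76, 31. Column totals: 56, 51. Grand total N = 107.
Expected counts (row total × column total / N):
  Food, Downtown: 76×56/107 = 39.7757
  Food, Suburban: 76×51/107 = 36.2243
  Non-food, Downtown: 31×56/107 = 16.2243
  Non-food, Suburban: 31×51/107 = 14.7757
Contributions (O − E)²/E:
  (45 − 39.7757)²/39.7757 = 0.6862
  (31 − 36.2243)²/36.2243 = 0.7535
  (11 − 16.2243)²/16.2243 = 1.6822
  (20 − 14.7757)²/14.7757 = 1.8472
χ² = 0.6862 + 0.7535 + 1.6822 + 1.8472 = 4.969

4.969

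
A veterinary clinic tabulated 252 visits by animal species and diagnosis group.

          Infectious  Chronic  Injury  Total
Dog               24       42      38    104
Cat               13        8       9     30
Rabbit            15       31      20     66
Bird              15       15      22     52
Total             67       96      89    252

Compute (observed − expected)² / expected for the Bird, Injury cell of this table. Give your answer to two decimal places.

0.72

Row total (Bird) = 52; column total (Injury) = 89; N = 252.
Expected count E = 52 × 89 / 252 = 18.365.
Contribution = (O − E)²/E = (22 − 18.365)² / 18.365 = 0.72.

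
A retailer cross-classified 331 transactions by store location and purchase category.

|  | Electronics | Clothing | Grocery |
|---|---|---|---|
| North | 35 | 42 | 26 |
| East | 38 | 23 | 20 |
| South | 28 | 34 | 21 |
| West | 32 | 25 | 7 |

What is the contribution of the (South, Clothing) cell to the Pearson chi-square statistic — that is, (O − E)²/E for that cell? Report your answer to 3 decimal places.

Row total (South) = 83; column total (Clothing) = 124; N = 331.
Expected count E = 83 × 124 / 331 = 31.0937.
Contribution = (O − E)²/E = (34 − 31.0937)² / 31.0937 = 0.272.

0.272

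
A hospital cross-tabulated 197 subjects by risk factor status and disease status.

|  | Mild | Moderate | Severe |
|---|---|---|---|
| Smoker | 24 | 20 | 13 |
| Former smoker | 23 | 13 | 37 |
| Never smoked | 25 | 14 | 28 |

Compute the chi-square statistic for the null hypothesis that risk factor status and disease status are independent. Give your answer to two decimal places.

11.79

Row totals: 57, 73, 67. Column totals: 72, 47, 78. Grand total N = 197.
Expected counts (row total × column total / N):
  Smoker, Mild: 57×72/197 = 20.832
  Smoker, Moderate: 57×47/197 = 13.599
  Smoker, Severe: 57×78/197 = 22.569
  Former smoker, Mild: 73×72/197 = 26.680
  Former smoker, Moderate: 73×47/197 = 17.416
  Former smoker, Severe: 73×78/197 = 28.904
  Never smoked, Mild: 67×72/197 = 24.487
  Never smoked, Moderate: 67×47/197 = 15.985
  Never smoked, Severe: 67×78/197 = 26.528
Contributions (O − E)²/E:
  (24 − 20.832)²/20.832 = 0.4818
  (20 − 13.599)²/13.599 = 3.0129
  (13 − 22.569)²/22.569 = 4.0571
  (23 − 26.680)²/26.680 = 0.5076
  (13 − 17.416)²/17.416 = 1.1197
  (37 − 28.904)²/28.904 = 2.2677
  (25 − 24.487)²/24.487 = 0.0107
  (14 − 15.985)²/15.985 = 0.2465
  (28 − 26.528)²/26.528 = 0.0817
χ² = 0.4818 + 3.0129 + 4.0571 + 0.5076 + 1.1197 + 2.2677 + 0.0107 + 0.2465 + 0.0817 = 11.79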